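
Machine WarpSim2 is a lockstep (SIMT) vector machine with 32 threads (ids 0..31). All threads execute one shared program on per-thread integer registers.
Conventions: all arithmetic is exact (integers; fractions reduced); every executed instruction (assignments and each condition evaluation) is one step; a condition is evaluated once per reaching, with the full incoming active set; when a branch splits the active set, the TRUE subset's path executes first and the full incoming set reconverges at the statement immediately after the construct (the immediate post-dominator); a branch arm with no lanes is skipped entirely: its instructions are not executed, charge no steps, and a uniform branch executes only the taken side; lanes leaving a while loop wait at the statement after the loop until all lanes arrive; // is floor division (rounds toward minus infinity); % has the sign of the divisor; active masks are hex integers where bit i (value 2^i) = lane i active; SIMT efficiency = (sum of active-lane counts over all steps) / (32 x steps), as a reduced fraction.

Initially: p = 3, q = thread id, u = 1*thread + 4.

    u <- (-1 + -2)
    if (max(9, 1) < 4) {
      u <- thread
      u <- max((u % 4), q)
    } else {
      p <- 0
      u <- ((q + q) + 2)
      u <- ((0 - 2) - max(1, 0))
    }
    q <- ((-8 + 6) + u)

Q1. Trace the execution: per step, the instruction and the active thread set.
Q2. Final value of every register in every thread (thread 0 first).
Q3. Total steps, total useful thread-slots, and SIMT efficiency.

step 0: u <- (-1 + -2)               0xffffffff
step 1: eval (max(9, 1) < 4)         0xffffffff
step 2: p <- 0                       0xffffffff
step 3: u <- ((q + q) + 2)           0xffffffff
step 4: u <- ((0 - 2) - max(1, 0))   0xffffffff
step 5: q <- ((-8 + 6) + u)          0xffffffff

Answer: 6 steps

p: 0,0,0,0,0,0,0,0,0,0,0,0,0,0,0,0,0,0,0,0,0,0,0,0,0,0,0,0,0,0,0,0
q: -5,-5,-5,-5,-5,-5,-5,-5,-5,-5,-5,-5,-5,-5,-5,-5,-5,-5,-5,-5,-5,-5,-5,-5,-5,-5,-5,-5,-5,-5,-5,-5
u: -3,-3,-3,-3,-3,-3,-3,-3,-3,-3,-3,-3,-3,-3,-3,-3,-3,-3,-3,-3,-3,-3,-3,-3,-3,-3,-3,-3,-3,-3,-3,-3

steps = 6; useful = 192; efficiency = 192/192 = 1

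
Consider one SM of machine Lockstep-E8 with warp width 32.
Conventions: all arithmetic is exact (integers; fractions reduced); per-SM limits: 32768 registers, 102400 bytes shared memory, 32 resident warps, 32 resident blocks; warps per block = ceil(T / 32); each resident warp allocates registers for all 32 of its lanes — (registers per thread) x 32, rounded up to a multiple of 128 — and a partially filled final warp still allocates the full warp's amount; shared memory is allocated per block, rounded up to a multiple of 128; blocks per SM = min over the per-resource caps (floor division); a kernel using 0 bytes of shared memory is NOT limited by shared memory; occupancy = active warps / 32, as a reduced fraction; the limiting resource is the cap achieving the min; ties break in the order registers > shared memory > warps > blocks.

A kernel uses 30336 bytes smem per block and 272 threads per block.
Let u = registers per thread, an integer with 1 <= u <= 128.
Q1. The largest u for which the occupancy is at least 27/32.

Answer: u = 36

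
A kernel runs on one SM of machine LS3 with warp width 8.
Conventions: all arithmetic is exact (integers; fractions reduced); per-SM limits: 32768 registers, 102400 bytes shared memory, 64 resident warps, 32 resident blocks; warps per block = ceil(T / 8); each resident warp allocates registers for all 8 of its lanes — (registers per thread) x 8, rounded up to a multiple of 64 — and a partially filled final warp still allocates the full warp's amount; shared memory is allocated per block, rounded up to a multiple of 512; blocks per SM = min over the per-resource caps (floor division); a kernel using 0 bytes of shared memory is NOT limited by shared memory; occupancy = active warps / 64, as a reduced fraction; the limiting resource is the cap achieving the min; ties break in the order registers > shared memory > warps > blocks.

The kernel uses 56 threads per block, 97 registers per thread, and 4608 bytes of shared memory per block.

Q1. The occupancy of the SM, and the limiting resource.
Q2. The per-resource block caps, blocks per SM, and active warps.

Answer: occupancy 35/64, limited by registers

registers: 5 blocks
shared memory: 22 blocks
warps: 9 blocks
blocks: 32 blocks

Answer: 5 blocks, 35 active warps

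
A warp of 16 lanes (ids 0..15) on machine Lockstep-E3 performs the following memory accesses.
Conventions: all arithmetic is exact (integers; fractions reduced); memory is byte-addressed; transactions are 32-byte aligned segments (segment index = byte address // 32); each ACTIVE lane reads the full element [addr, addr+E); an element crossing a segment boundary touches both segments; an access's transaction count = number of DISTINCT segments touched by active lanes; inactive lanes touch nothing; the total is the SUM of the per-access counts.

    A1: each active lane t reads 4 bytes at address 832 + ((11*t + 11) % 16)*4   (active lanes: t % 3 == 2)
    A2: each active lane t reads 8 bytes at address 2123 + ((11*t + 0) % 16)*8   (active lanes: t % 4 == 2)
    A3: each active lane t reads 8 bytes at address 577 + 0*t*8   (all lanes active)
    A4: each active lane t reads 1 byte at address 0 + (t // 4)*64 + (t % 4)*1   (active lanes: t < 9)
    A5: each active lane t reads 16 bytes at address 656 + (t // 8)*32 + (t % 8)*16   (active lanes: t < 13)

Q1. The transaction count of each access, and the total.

A1: 1 transaction
A2: 5 transactions
A3: 1 transaction
A4: 3 transactions
A5: 5 transactions

Answer: 1,5,1,3,5; total 15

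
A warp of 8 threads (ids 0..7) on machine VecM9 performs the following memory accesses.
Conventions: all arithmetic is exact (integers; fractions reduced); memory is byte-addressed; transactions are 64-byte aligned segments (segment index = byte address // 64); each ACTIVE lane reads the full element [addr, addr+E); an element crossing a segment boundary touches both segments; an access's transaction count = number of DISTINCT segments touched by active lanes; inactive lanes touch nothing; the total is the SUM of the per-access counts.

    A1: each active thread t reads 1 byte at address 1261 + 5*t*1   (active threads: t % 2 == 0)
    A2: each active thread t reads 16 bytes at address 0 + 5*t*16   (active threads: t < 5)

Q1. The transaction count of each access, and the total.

A1: 2 transactions
A2: 5 transactions

Answer: 2,5; total 7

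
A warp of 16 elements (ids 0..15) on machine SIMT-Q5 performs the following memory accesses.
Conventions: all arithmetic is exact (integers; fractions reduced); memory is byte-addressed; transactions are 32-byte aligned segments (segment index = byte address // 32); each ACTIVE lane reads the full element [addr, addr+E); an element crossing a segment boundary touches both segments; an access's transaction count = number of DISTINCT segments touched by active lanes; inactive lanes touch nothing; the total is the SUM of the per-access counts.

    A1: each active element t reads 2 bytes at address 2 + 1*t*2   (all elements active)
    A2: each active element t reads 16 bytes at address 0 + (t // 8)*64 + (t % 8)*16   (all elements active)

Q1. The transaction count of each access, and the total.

A1: 2 transactions
A2: 6 transactions

Answer: 2,6; total 8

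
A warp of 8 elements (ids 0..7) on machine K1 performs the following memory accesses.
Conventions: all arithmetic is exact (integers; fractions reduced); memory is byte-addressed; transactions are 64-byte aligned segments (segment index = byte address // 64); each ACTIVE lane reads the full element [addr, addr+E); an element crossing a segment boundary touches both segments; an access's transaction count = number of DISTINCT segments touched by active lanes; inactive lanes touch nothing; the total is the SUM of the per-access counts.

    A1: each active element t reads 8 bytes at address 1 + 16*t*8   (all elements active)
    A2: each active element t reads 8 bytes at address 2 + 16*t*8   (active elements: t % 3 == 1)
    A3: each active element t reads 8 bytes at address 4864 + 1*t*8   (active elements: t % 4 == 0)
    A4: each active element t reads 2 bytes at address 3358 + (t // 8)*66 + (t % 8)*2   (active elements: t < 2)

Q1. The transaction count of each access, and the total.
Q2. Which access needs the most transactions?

A1: 8 transactions
A2: 3 transactions
A3: 1 transaction
A4: 1 transaction

Answer: 8,3,1,1; total 13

Answer: A1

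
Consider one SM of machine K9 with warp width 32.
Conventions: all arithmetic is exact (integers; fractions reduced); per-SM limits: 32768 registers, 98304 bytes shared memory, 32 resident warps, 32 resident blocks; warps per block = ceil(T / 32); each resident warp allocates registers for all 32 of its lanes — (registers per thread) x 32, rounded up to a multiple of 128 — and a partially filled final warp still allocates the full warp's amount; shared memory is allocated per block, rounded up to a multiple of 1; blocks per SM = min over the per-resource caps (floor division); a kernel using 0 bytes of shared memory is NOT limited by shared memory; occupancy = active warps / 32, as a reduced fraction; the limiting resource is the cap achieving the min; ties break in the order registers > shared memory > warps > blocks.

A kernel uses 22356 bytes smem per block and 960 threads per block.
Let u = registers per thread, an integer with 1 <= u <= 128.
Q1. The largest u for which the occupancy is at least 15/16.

Answer: u = 32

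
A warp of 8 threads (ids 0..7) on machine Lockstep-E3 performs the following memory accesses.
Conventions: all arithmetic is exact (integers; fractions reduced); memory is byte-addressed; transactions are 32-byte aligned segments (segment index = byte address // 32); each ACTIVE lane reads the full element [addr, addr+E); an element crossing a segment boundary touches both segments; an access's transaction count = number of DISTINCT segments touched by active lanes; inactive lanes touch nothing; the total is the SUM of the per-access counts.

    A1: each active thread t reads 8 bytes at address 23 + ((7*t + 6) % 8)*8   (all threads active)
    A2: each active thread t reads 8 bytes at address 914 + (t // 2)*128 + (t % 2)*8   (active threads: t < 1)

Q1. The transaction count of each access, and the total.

A1: 3 transactions
A2: 1 transaction

Answer: 3,1; total 4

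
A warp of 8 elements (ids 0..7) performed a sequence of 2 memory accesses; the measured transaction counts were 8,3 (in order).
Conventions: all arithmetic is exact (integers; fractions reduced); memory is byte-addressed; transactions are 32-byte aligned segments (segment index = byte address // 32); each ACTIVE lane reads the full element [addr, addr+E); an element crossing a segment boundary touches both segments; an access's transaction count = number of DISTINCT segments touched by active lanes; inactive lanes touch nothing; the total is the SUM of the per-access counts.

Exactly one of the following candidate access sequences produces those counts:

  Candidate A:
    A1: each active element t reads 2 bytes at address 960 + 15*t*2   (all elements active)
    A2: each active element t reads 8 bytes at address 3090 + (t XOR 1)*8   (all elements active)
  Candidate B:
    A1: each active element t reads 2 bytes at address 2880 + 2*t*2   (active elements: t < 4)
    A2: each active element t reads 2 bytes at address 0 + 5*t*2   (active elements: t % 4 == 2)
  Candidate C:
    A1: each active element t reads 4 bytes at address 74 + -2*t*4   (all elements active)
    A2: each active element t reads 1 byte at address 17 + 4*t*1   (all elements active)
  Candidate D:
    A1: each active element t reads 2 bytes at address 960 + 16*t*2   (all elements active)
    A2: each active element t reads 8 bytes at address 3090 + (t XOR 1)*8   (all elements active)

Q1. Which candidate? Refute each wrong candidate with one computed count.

A: A1 gives 7 transactions, not 8
B: A1 gives 1 transaction, not 8
C: A1 gives 3 transactions, not 8
D: all counts match (8,3)

Answer: D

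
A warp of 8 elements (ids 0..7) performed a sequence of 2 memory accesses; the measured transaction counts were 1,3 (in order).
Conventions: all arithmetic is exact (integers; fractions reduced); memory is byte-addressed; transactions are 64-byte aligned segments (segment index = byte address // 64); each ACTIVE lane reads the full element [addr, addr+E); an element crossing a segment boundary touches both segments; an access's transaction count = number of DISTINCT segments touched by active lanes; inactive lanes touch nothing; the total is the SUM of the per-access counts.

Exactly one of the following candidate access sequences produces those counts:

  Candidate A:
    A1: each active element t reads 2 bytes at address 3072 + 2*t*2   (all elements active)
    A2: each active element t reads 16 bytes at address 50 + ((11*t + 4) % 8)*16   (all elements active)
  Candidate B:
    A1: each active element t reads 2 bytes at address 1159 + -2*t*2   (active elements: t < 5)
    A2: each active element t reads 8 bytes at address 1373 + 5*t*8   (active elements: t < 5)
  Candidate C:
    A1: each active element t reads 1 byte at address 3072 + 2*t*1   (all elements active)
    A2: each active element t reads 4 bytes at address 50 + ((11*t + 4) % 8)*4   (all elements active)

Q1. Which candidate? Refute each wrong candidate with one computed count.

B: A1 gives 2 transactions, not 1
C: A2 gives 2 transactions, not 3
A: all counts match (1,3)

Answer: A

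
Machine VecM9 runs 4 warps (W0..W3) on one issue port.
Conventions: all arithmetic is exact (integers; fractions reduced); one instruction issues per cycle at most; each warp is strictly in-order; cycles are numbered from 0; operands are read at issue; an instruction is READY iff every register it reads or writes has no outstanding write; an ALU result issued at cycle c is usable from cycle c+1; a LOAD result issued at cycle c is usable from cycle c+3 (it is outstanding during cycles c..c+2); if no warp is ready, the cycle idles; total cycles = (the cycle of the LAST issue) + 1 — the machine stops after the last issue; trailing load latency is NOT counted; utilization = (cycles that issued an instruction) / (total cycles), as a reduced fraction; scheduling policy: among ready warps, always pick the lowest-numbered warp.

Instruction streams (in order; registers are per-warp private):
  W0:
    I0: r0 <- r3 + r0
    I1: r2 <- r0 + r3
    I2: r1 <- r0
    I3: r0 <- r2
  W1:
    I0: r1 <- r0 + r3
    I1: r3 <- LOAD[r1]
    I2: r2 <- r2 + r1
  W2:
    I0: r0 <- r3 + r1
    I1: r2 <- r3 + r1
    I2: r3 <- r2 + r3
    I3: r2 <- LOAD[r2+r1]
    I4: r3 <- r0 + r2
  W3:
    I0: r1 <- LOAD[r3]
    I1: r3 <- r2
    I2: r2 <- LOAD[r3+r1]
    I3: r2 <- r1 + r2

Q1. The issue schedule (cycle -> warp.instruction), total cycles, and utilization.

cycle 0: W0.I0
cycle 1: W0.I1
cycle 2: W0.I2
cycle 3: W0.I3
cycle 4: W1.I0
cycle 5: W1.I1
cycle 6: W1.I2
cycle 7: W2.I0
cycle 8: W2.I1
cycle 9: W2.I2
cycle 10: W2.I3
cycle 11: W3.I0
cycle 12: W3.I1
cycle 13: W2.I4
cycle 14: W3.I2
cycle 15: idle
cycle 16: idle
cycle 17: W3.I3

Answer: 18 cycles, utilization 8/9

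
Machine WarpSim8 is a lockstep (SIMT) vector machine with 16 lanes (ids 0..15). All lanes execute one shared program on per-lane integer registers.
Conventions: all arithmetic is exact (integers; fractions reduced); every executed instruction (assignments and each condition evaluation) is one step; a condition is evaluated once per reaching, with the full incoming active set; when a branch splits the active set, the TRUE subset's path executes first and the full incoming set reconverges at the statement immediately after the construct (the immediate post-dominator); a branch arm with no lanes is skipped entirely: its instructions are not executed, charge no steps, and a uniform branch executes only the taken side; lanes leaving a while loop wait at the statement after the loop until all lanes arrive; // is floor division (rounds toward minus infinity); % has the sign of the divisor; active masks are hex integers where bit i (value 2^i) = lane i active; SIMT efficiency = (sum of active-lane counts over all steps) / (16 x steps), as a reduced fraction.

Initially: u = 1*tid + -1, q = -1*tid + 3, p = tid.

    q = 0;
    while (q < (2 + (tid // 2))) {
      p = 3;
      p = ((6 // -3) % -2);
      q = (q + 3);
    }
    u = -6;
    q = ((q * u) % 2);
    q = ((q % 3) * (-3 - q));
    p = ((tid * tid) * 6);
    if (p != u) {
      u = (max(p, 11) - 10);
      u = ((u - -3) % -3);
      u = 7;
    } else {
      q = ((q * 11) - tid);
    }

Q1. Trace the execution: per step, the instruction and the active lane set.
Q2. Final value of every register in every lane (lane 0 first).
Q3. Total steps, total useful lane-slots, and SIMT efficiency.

step 0: q <- 0                       0xffff
step 1: eval (q < (2 + (tid // 2)))  0xffff
step 2: p <- 3                       0xffff
step 3: p <- ((6 // -3) % -2)        0xffff
step 4: q <- (q + 3)                 0xffff
step 5: eval (q < (2 + (tid // 2)))  0xffff
step 6: p <- 3                       0xfff0
step 7: p <- ((6 // -3) % -2)        0xfff0
step 8: q <- (q + 3)                 0xfff0
step 9: eval (q < (2 + (tid // 2)))  0xfff0
step 10: p <- 3                       0xfc00
step 11: p <- ((6 // -3) % -2)        0xfc00
step 12: q <- (q + 3)                 0xfc00
step 13: eval (q < (2 + (tid // 2)))  0xfc00
step 14: u <- -6                      0xffff
step 15: q <- ((q * u) % 2)           0xffff
step 16: q <- ((q % 3) * (-3 - q))    0xffff
step 17: p <- ((tid * tid) * 6)       0xffff
step 18: eval (p != u)                0xffff
step 19: u <- (max(p, 11) - 10)       0xffff
step 20: u <- ((u - -3) % -3)         0xffff
step 21: u <- 7                       0xffff

Answer: 22 steps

u: 7,7,7,7,7,7,7,7,7,7,7,7,7,7,7,7
q: 0,0,0,0,0,0,0,0,0,0,0,0,0,0,0,0
p: 0,6,24,54,96,150,216,294,384,486,600,726,864,1014,1176,1350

steps = 22; useful = 296; efficiency = 296/352 = 37/44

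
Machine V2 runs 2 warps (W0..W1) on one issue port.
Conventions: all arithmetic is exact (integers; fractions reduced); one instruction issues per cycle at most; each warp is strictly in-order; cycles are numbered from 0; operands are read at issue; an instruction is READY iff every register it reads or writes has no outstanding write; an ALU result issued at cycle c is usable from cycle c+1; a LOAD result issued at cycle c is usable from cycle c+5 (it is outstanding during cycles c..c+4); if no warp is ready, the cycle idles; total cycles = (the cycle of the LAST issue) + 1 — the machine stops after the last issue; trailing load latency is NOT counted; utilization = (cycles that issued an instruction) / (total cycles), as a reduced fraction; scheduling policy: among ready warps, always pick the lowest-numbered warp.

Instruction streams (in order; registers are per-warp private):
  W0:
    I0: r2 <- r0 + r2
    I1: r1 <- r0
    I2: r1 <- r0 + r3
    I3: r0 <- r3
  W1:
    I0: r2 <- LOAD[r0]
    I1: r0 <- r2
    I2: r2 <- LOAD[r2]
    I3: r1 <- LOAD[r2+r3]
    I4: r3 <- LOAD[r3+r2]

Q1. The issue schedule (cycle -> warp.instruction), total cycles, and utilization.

cycle 0: W0.I0
cycle 1: W0.I1
cycle 2: W0.I2
cycle 3: W0.I3
cycle 4: W1.I0
cycle 5: idle
cycle 6: idle
cycle 7: idle
cycle 8: idle
cycle 9: W1.I1
cycle 10: W1.I2
cycle 11: idle
cycle 12: idle
cycle 13: idle
cycle 14: idle
cycle 15: W1.I3
cycle 16: W1.I4

Answer: 17 cycles, utilization 9/17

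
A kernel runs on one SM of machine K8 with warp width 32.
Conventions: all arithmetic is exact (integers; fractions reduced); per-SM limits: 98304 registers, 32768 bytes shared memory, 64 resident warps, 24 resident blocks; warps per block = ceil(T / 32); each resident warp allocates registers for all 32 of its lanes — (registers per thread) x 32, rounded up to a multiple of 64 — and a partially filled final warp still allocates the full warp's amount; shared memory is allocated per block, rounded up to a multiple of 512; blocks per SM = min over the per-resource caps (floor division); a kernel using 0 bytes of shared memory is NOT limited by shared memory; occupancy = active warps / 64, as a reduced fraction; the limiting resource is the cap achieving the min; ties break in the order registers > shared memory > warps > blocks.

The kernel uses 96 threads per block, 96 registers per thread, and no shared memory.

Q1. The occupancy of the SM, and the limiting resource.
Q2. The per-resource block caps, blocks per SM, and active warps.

Answer: occupancy 15/32, limited by registers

registers: 10 blocks
shared memory: no limit (kernel uses none)
warps: 21 blocks
blocks: 24 blocks

Answer: 10 blocks, 30 active warps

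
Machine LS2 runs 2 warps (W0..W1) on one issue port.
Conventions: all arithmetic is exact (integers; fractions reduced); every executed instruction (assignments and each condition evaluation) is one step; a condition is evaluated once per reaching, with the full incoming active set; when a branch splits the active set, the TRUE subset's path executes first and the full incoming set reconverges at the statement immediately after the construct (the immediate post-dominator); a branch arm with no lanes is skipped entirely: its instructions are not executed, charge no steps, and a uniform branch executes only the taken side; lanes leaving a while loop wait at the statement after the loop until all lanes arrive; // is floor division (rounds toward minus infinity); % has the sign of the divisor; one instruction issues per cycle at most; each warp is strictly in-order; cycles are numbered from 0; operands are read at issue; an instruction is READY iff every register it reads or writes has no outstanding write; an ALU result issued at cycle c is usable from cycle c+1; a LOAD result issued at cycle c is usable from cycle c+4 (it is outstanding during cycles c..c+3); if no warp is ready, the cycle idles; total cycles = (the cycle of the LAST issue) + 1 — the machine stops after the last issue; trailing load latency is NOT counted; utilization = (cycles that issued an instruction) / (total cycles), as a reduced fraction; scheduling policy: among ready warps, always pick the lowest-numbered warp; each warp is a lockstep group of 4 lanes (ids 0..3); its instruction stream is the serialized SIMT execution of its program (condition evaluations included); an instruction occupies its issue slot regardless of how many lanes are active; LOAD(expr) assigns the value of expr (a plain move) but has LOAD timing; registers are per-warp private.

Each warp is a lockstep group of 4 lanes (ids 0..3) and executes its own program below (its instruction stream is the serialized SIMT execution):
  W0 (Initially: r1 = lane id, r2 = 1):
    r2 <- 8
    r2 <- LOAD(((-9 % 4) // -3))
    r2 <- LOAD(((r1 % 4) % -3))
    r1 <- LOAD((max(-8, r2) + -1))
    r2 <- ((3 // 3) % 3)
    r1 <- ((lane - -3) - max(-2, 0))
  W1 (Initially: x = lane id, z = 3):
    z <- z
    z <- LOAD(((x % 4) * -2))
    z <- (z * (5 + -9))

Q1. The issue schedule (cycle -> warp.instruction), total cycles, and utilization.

cycle 0: W0.I0
cycle 1: W0.I1
cycle 2: W1.I0
cycle 3: W1.I1
cycle 4: idle
cycle 5: W0.I2
cycle 6: idle
cycle 7: W1.I2
cycle 8: idle
cycle 9: W0.I3
cycle 10: W0.I4
cycle 11: idle
cycle 12: idle
cycle 13: W0.I5

Answer: 14 cycles, utilization 9/14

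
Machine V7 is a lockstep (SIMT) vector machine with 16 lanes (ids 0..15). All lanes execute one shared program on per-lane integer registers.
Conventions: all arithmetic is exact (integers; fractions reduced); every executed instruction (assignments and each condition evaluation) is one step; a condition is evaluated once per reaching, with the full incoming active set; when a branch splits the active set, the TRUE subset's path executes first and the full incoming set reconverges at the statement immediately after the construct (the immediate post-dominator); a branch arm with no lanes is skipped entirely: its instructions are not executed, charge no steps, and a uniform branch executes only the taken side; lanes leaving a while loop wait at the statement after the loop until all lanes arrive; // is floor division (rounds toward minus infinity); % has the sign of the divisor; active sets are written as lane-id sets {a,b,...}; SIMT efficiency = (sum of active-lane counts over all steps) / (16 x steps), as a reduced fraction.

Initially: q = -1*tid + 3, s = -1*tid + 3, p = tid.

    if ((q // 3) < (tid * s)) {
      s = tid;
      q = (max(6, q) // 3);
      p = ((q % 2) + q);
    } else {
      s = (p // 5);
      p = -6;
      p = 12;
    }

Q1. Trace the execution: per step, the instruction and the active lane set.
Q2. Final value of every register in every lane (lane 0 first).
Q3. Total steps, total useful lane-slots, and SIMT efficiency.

step 0: eval ((q // 3) < (tid * s))  {0,1,2,3,4,5,6,7,8,9,10,11,12,13,14,15}
step 1: s <- tid                     {1,2}
step 2: q <- (max(6, q) // 3)        {1,2}
step 3: p <- ((q % 2) + q)           {1,2}
step 4: s <- (p // 5)                {0,3,4,5,6,7,8,9,10,11,12,13,14,15}
step 5: p <- -6                      {0,3,4,5,6,7,8,9,10,11,12,13,14,15}
step 6: p <- 12                      {0,3,4,5,6,7,8,9,10,11,12,13,14,15}

Answer: 7 steps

q: 3,2,2,0,-1,-2,-3,-4,-5,-6,-7,-8,-9,-10,-11,-12
s: 0,1,2,0,0,1,1,1,1,1,2,2,2,2,2,3
p: 12,2,2,12,12,12,12,12,12,12,12,12,12,12,12,12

steps = 7; useful = 64; efficiency = 64/112 = 4/7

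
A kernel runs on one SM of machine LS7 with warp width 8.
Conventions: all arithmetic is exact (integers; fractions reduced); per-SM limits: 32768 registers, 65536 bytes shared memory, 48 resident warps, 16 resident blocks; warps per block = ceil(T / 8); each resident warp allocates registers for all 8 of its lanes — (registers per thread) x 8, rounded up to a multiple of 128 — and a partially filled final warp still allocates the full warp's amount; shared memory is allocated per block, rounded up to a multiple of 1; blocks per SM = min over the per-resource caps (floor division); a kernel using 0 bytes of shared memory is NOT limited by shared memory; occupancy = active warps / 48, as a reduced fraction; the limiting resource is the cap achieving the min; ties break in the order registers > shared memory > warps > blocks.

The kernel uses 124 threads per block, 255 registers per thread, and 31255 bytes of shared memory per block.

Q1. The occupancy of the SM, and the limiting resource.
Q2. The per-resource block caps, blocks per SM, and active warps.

Answer: occupancy 1/3, limited by registers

registers: 1 block
shared memory: 2 blocks
warps: 3 blocks
blocks: 16 blocks

Answer: 1 block, 16 active warps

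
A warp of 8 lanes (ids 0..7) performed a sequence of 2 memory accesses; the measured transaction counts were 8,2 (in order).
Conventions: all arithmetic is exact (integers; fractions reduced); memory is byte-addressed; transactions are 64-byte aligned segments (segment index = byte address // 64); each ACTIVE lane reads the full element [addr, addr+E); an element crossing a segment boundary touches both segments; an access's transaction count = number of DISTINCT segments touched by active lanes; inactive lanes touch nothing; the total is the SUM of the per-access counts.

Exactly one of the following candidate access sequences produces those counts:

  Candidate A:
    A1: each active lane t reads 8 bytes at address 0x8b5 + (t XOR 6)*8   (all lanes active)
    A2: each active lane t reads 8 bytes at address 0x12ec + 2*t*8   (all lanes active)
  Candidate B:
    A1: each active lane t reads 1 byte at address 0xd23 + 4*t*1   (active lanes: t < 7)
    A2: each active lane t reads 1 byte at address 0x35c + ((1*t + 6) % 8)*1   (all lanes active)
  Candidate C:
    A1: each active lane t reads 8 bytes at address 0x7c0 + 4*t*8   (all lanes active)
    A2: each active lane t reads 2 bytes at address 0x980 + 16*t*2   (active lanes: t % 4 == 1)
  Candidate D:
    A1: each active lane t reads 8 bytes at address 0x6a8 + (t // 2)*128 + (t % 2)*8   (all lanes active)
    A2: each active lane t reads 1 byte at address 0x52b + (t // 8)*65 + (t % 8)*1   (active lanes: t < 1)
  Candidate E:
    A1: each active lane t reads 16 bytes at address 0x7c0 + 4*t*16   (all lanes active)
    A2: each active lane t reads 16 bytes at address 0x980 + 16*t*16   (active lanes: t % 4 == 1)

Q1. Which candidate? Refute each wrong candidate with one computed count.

A: A1 gives 2 transactions, not 8
B: A1 gives 1 transaction, not 8
C: A1 gives 4 transactions, not 8
D: A1 gives 4 transactions, not 8
E: all counts match (8,2)

Answer: E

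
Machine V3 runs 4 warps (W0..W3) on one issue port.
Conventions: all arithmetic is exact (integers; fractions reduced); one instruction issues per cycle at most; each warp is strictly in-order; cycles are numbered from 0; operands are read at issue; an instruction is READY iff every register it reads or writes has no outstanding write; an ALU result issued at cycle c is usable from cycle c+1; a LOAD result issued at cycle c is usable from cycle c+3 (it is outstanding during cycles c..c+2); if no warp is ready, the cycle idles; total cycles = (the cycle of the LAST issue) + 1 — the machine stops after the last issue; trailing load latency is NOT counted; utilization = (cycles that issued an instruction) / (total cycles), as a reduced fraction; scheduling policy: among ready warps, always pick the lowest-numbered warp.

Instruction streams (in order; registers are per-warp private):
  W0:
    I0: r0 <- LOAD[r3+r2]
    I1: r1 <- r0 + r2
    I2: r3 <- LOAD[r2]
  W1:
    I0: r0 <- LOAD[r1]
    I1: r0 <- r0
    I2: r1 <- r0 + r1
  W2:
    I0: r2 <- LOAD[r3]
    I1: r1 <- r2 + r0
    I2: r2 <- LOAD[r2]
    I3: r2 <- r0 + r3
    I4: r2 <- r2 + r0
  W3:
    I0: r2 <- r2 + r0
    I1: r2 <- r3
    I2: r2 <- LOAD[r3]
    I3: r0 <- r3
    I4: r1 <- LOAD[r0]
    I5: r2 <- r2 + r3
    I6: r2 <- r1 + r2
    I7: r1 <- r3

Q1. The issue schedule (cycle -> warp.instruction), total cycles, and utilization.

cycle 0: W0.I0
cycle 1: W1.I0
cycle 2: W2.I0
cycle 3: W0.I1
cycle 4: W0.I2
cycle 5: W1.I1
cycle 6: W1.I2
cycle 7: W2.I1
cycle 8: W2.I2
cycle 9: W3.I0
cycle 10: W3.I1
cycle 11: W2.I3
cycle 12: W2.I4
cycle 13: W3.I2
cycle 14: W3.I3
cycle 15: W3.I4
cycle 16: W3.I5
cycle 17: idle
cycle 18: W3.I6
cycle 19: W3.I7

Answer: 20 cycles, utilization 19/20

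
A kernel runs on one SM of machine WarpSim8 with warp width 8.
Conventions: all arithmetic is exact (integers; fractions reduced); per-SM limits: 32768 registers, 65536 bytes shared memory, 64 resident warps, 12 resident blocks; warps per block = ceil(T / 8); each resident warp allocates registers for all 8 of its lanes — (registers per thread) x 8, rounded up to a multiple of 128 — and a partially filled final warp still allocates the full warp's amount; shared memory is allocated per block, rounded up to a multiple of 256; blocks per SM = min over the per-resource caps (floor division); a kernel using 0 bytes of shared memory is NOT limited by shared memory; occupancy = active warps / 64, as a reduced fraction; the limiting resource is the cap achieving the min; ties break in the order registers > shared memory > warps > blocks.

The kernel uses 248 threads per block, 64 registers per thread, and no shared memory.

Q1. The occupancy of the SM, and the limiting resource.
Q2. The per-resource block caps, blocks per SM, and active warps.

Answer: occupancy 31/32, limited by registers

registers: 2 blocks
shared memory: no limit (kernel uses none)
warps: 2 blocks
blocks: 12 blocks

Answer: 2 blocks, 62 active warps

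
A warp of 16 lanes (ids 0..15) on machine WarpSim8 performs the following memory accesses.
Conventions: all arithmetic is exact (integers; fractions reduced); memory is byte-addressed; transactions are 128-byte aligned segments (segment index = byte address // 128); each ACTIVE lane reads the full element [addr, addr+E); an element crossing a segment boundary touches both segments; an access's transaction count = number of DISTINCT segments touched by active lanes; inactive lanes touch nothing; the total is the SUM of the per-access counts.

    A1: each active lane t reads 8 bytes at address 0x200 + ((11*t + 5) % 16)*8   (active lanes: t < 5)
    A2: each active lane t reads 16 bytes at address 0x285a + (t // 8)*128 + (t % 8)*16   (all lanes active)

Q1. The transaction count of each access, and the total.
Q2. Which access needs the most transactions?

A1: 1 transaction
A2: 3 transactions

Answer: 1,3; total 4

Answer: A2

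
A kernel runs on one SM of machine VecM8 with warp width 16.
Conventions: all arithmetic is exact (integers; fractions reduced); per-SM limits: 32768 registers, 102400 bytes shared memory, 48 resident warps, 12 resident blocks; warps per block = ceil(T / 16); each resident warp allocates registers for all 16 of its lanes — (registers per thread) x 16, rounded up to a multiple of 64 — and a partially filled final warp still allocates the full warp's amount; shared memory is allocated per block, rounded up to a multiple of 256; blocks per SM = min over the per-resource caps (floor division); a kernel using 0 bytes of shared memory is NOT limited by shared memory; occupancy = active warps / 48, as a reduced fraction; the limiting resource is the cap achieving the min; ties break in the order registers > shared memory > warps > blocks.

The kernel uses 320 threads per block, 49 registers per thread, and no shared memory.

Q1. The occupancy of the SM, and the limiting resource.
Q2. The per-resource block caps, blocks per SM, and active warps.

Answer: occupancy 5/12, limited by registers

registers: 1 block
shared memory: no limit (kernel uses none)
warps: 2 blocks
blocks: 12 blocks

Answer: 1 block, 20 active warps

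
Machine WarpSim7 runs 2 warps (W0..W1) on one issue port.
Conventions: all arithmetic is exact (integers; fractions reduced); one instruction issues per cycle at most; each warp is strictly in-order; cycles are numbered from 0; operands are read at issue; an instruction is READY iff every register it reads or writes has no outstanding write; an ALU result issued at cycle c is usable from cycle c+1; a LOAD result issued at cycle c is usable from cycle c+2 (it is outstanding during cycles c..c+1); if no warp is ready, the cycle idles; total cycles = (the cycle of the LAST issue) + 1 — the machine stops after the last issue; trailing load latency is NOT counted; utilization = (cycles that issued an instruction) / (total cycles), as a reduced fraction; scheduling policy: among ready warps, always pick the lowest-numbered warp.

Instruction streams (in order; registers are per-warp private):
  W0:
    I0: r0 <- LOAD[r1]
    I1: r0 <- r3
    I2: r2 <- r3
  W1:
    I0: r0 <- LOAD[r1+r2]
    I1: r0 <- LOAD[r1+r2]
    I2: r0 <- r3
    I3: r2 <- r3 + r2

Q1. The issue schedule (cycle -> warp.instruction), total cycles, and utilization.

cycle 0: W0.I0
cycle 1: W1.I0
cycle 2: W0.I1
cycle 3: W0.I2
cycle 4: W1.I1
cycle 5: idle
cycle 6: W1.I2
cycle 7: W1.I3

Answer: 8 cycles, utilization 7/8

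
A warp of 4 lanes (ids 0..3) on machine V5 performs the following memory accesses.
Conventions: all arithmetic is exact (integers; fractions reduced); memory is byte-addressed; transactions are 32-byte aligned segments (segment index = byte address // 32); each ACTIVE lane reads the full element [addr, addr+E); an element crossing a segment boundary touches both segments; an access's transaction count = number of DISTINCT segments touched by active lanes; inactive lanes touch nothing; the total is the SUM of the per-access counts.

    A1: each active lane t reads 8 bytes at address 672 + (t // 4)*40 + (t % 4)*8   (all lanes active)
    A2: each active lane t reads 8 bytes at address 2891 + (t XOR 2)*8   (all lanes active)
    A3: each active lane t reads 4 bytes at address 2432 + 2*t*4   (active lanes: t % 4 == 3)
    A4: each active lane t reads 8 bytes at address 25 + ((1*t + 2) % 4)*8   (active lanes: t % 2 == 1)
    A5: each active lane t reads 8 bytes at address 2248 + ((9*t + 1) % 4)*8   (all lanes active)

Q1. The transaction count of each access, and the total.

A1: 1 transaction
A2: 2 transactions
A3: 1 transaction
A4: 1 transaction
A5: 2 transactions

Answer: 1,2,1,1,2; total 7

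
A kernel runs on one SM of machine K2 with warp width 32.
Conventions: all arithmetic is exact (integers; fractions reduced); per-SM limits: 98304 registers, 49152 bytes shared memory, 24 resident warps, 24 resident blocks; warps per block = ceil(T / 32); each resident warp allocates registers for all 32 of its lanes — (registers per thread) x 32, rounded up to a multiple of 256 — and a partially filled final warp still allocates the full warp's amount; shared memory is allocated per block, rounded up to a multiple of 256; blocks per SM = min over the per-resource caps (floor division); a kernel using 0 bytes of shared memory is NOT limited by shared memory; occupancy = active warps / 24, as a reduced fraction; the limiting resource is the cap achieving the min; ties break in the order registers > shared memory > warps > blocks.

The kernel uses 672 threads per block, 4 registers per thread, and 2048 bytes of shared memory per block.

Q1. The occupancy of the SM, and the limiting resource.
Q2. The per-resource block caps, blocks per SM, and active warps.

Answer: occupancy 7/8, limited by warps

registers: 18 blocks
shared memory: 24 blocks
warps: 1 block
blocks: 24 blocks

Answer: 1 block, 21 active warps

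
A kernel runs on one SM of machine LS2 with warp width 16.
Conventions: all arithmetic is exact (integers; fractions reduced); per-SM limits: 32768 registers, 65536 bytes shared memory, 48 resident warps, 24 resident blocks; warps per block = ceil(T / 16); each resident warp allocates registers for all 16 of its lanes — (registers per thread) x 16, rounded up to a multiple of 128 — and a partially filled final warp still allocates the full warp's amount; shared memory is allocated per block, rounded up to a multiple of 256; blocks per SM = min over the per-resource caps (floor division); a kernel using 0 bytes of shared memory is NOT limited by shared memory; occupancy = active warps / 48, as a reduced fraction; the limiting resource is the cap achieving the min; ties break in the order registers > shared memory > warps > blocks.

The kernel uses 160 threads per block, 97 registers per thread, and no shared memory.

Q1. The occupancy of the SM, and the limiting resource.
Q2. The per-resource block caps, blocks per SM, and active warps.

Answer: occupancy 5/24, limited by registers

registers: 1 block
shared memory: no limit (kernel uses none)
warps: 4 blocks
blocks: 24 blocks

Answer: 1 block, 10 active warps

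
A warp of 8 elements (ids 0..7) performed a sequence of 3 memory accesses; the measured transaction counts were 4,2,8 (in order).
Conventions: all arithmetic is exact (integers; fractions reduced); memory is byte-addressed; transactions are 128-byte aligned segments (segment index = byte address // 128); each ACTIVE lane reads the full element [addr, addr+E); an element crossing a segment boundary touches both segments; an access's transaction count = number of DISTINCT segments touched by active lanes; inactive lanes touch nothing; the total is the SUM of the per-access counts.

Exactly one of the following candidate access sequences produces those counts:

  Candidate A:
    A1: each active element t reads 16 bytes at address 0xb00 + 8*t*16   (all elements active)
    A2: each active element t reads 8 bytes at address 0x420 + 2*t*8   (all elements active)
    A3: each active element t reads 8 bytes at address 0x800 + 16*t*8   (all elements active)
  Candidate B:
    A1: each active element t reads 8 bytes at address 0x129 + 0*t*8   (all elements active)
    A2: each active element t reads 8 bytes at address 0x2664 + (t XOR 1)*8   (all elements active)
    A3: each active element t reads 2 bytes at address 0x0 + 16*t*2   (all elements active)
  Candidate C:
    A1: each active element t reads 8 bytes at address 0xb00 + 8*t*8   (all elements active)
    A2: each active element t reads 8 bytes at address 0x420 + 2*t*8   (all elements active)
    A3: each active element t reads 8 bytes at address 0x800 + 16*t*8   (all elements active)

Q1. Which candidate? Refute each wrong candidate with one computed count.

A: A1 gives 8 transactions, not 4
B: A1 gives 1 transaction, not 4
C: all counts match (4,2,8)

Answer: C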